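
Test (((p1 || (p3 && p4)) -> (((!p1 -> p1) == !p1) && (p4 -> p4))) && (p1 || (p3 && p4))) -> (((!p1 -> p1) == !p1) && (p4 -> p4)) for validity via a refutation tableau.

Assume the negation and expand:
Initial set: {F ((((p1 || (p3 && p4)) -> (((!p1 -> p1) == !p1) && (p4 -> p4))) && (p1 || (p3 && p4))) -> (((!p1 -> p1) == !p1) && (p4 -> p4)))}.
F ((((p1 || (p3 && p4)) -> (((!p1 -> p1) == !p1) && (p4 -> p4))) && (p1 || (p3 && p4))) -> (((!p1 -> p1) == !p1) && (p4 -> p4))): α-rule — add T (((p1 || (p3 && p4)) -> (((!p1 -> p1) == !p1) && (p4 -> p4))) && (p1 || (p3 && p4))), F (((!p1 -> p1) == !p1) && (p4 -> p4)).
T (((p1 || (p3 && p4)) -> (((!p1 -> p1) == !p1) && (p4 -> p4))) && (p1 || (p3 && p4))): α-rule — add T ((p1 || (p3 && p4)) -> (((!p1 -> p1) == !p1) && (p4 -> p4))), T (p1 || (p3 && p4)).
F (((!p1 -> p1) == !p1) && (p4 -> p4)): β-rule — branch into F ((!p1 -> p1) == !p1)  //  F (p4 -> p4).
  branch 1 (add F ((!p1 -> p1) == !p1)):
    T ((p1 || (p3 && p4)) -> (((!p1 -> p1) == !p1) && (p4 -> p4))): β-rule — branch into F (p1 || (p3 && p4))  //  T (((!p1 -> p1) == !p1) && (p4 -> p4)).
      branch 1.1 (add F (p1 || (p3 && p4))):
        F (p1 || (p3 && p4)): α-rule — add F p1, F (p3 && p4).
        T (p1 || (p3 && p4)): β-rule — branch into T p1  //  T (p3 && p4).
          branch 1.1.1 (add T p1):
            × closes — contains both p1 and !p1.
          branch 1.1.2 (add T (p3 && p4)):
            T (p3 && p4): α-rule — add T p3, T p4.
            F ((!p1 -> p1) == !p1): β-rule — branch into T (!p1 -> p1), F !p1  //  F (!p1 -> p1), T !p1.
              branch 1.1.2.1 (add T (!p1 -> p1), F !p1):
                × closes — contains both p1 and !p1.
              branch 1.1.2.2 (add F (!p1 -> p1), T !p1):
                F (!p1 -> p1): α-rule — add T !p1, F p1.
                F (p3 && p4): β-rule — branch into F p3  //  F p4.
                  branch 1.1.2.2.1 (add F p3):
                    × closes — contains both p3 and !p3.
                  branch 1.1.2.2.2 (add F p4):
                    × closes — contains both p4 and !p4.
      branch 1.2 (add T (((!p1 -> p1) == !p1) && (p4 -> p4))):
        T (((!p1 -> p1) == !p1) && (p4 -> p4)): α-rule — add T ((!p1 -> p1) == !p1), T (p4 -> p4).
        T (p1 || (p3 && p4)): β-rule — branch into T p1  //  T (p3 && p4).
          branch 1.2.1 (add T p1):
            F ((!p1 -> p1) == !p1): β-rule — branch into T (!p1 -> p1), F !p1  //  F (!p1 -> p1), T !p1.
              branch 1.2.1.1 (add T (!p1 -> p1), F !p1):
                T ((!p1 -> p1) == !p1): β-rule — branch into T (!p1 -> p1), T !p1  //  F (!p1 -> p1), F !p1.
                  branch 1.2.1.1.1 (add T (!p1 -> p1), T !p1):
                    × closes — contains both p1 and !p1.
                  branch 1.2.1.1.2 (add F (!p1 -> p1), F !p1):
                    F (!p1 -> p1): α-rule — add T !p1, F p1.
                    × closes — contains both p1 and !p1.
              branch 1.2.1.2 (add F (!p1 -> p1), T !p1):
                × closes — contains both p1 and !p1.
          branch 1.2.2 (add T (p3 && p4)):
            T (p3 && p4): α-rule — add T p3, T p4.
            F ((!p1 -> p1) == !p1): β-rule — branch into T (!p1 -> p1), F !p1  //  F (!p1 -> p1), T !p1.
              branch 1.2.2.1 (add T (!p1 -> p1), F !p1):
                T ((!p1 -> p1) == !p1): β-rule — branch into T (!p1 -> p1), T !p1  //  F (!p1 -> p1), F !p1.
                  branch 1.2.2.1.1 (add T (!p1 -> p1), T !p1):
                    × closes — contains both p1 and !p1.
                  branch 1.2.2.1.2 (add F (!p1 -> p1), F !p1):
                    F (!p1 -> p1): α-rule — add T !p1, F p1.
                    × closes — contains both p1 and !p1.
              branch 1.2.2.2 (add F (!p1 -> p1), T !p1):
                F (!p1 -> p1): α-rule — add T !p1, F p1.
                T ((!p1 -> p1) == !p1): β-rule — branch into T (!p1 -> p1), T !p1  //  F (!p1 -> p1), F !p1.
                  branch 1.2.2.2.1 (add T (!p1 -> p1), T !p1):
                    T (p4 -> p4): β-rule — branch into F p4  //  T p4.
                      branch 1.2.2.2.1.1 (add F p4):
                        × closes — contains both p4 and !p4.
                      branch 1.2.2.2.1.2 (add T p4):
                        T (!p1 -> p1): β-rule — branch into F !p1  //  T p1.
                          branch 1.2.2.2.1.2.1 (add F !p1):
                            × closes — contains both p1 and !p1.
                          branch 1.2.2.2.1.2.2 (add T p1):
                            × closes — contains both p1 and !p1.
                  branch 1.2.2.2.2 (add F (!p1 -> p1), F !p1):
                    × closes — contains both p1 and !p1.
  branch 2 (add F (p4 -> p4)):
    F (p4 -> p4): α-rule — add T p4, F p4.
    × closes — contains both p4 and !p4.
All 14 branches close.
Every branch closed, so the negation is unsatisfiable and the formula is valid.

Valid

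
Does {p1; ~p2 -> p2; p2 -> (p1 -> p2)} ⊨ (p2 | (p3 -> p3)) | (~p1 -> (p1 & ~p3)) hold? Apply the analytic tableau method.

Initial set: {p1; (~p2 -> p2); (p2 -> (p1 -> p2)); ~((p2 | (p3 -> p3)) | (~p1 -> (p1 & ~p3)))}.
~((p2 | (p3 -> p3)) | (~p1 -> (p1 & ~p3))): α-rule — add ~(p2 | (p3 -> p3)), ~(~p1 -> (p1 & ~p3)).
~(p2 | (p3 -> p3)): α-rule — add ~p2, ~(p3 -> p3).
~(~p1 -> (p1 & ~p3)): α-rule — add ~p1, ~(p1 & ~p3).
× closes — contains both p1 and ~p1.
All 1 branch closes.
Every branch closed, so the premises entail the conclusion.

Yes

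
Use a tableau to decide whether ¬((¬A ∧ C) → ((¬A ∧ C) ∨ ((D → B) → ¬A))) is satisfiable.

Initial set: {¬((¬A ∧ C) → ((¬A ∧ C) ∨ ((D → B) → ¬A)))}.
¬((¬A ∧ C) → ((¬A ∧ C) ∨ ((D → B) → ¬A))): α-rule — add (¬A ∧ C), ¬((¬A ∧ C) ∨ ((D → B) → ¬A)).
(¬A ∧ C): α-rule — add ¬A, C.
¬((¬A ∧ C) ∨ ((D → B) → ¬A)): α-rule — add ¬(¬A ∧ C), ¬((D → B) → ¬A).
¬((D → B) → ¬A): α-rule — add (D → B), ¬¬A.
× closes — contains both A and ¬A.
All 1 branch closes.
Every branch closed; the formula is unsatisfiable.

Unsatisfiable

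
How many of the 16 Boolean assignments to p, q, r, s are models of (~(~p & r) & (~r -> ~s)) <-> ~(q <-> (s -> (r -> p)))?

8

Initial set: {((~(~p & r) & (~r -> ~s)) <-> ~(q <-> (s -> (r -> p))))}.
((~(~p & r) & (~r -> ~s)) <-> ~(q <-> (s -> (r -> p)))): β-rule — branch into (~(~p & r) & (~r -> ~s)), ~(q <-> (s -> (r -> p)))  //  ~(~(~p & r) & (~r -> ~s)), ~~(q <-> (s -> (r -> p))).
  branch 1 (add (~(~p & r) & (~r -> ~s)), ~(q <-> (s -> (r -> p)))):
    (~(~p & r) & (~r -> ~s)): α-rule — add ~(~p & r), (~r -> ~s).
    ~(q <-> (s -> (r -> p))): β-rule — branch into q, ~(s -> (r -> p))  //  ~q, (s -> (r -> p)).
      branch 1.1 (add q, ~(s -> (r -> p))):
        ~(s -> (r -> p)): α-rule — add s, ~(r -> p).
        ~(r -> p): α-rule — add r, ~p.
        ~(~p & r): β-rule — branch into ~~p  //  ~r.
          branch 1.1.1 (add ~~p):
            × closes — contains both p and ~p.
          branch 1.1.2 (add ~r):
            × closes — contains both r and ~r.
      branch 1.2 (add ~q, (s -> (r -> p))):
        ~(~p & r): β-rule — branch into ~~p  //  ~r.
          branch 1.2.1 (add ~~p):
            (~r -> ~s): β-rule — branch into ~~r  //  ~s.
              branch 1.2.1.1 (add ~~r):
                (s -> (r -> p)): β-rule — branch into ~s  //  (r -> p).
                  branch 1.2.1.1.1 (add ~s):
                    ○ open, literals {p=true, q=false, r=true, s=false}.
                  branch 1.2.1.1.2 (add (r -> p)):
                    (r -> p): β-rule — branch into ~r  //  p.
                      branch 1.2.1.1.2.1 (add ~r):
                        × closes — contains both r and ~r.
                      branch 1.2.1.1.2.2 (add p):
                        ○ open, literals {p=true, q=false, r=true}.
              branch 1.2.1.2 (add ~s):
                (s -> (r -> p)): β-rule — branch into ~s  //  (r -> p).
                  branch 1.2.1.2.1 (add ~s):
                    ○ open, literals {p=true, q=false, s=false}.
                  branch 1.2.1.2.2 (add (r -> p)):
                    (r -> p): β-rule — branch into ~r  //  p.
                      branch 1.2.1.2.2.1 (add ~r):
                        ○ open, literals {p=true, q=false, r=false, s=false}.
                      branch 1.2.1.2.2.2 (add p):
                        ○ open, literals {p=true, q=false, s=false}.
          branch 1.2.2 (add ~r):
            (~r -> ~s): β-rule — branch into ~~r  //  ~s.
              branch 1.2.2.1 (add ~~r):
                × closes — contains both r and ~r.
              branch 1.2.2.2 (add ~s):
                (s -> (r -> p)): β-rule — branch into ~s  //  (r -> p).
                  branch 1.2.2.2.1 (add ~s):
                    ○ open, literals {q=false, r=false, s=false}.
                  branch 1.2.2.2.2 (add (r -> p)):
                    (r -> p): β-rule — branch into ~r  //  p.
                      branch 1.2.2.2.2.1 (add ~r):
                        ○ open, literals {q=false, r=false, s=false}.
                      branch 1.2.2.2.2.2 (add p):
                        ○ open, literals {p=true, q=false, r=false, s=false}.
  branch 2 (add ~(~(~p & r) & (~r -> ~s)), ~~(q <-> (s -> (r -> p)))):
    ~(~(~p & r) & (~r -> ~s)): β-rule — branch into ~~(~p & r)  //  ~(~r -> ~s).
      branch 2.1 (add ~~(~p & r)):
        ~~(~p & r): α-rule — add ~p, r.
        ~~(q <-> (s -> (r -> p))): β-rule — branch into q, (s -> (r -> p))  //  ~q, ~(s -> (r -> p)).
          branch 2.1.1 (add q, (s -> (r -> p))):
            (s -> (r -> p)): β-rule — branch into ~s  //  (r -> p).
              branch 2.1.1.1 (add ~s):
                ○ open, literals {p=false, q=true, r=true, s=false}.
              branch 2.1.1.2 (add (r -> p)):
                (r -> p): β-rule — branch into ~r  //  p.
                  branch 2.1.1.2.1 (add ~r):
                    × closes — contains both r and ~r.
                  branch 2.1.1.2.2 (add p):
                    × closes — contains both p and ~p.
          branch 2.1.2 (add ~q, ~(s -> (r -> p))):
            ~(s -> (r -> p)): α-rule — add s, ~(r -> p).
            ~(r -> p): α-rule — add r, ~p.
            ○ open, literals {p=false, q=false, r=true, s=true}.
      branch 2.2 (add ~(~r -> ~s)):
        ~(~r -> ~s): α-rule — add ~r, ~~s.
        ~~(q <-> (s -> (r -> p))): β-rule — branch into q, (s -> (r -> p))  //  ~q, ~(s -> (r -> p)).
          branch 2.2.1 (add q, (s -> (r -> p))):
            (s -> (r -> p)): β-rule — branch into ~s  //  (r -> p).
              branch 2.2.1.1 (add ~s):
                × closes — contains both s and ~s.
              branch 2.2.1.2 (add (r -> p)):
                (r -> p): β-rule — branch into ~r  //  p.
                  branch 2.2.1.2.1 (add ~r):
                    ○ open, literals {q=true, r=false, s=true}.
                  branch 2.2.1.2.2 (add p):
                    ○ open, literals {p=true, q=true, r=false, s=true}.
          branch 2.2.2 (add ~q, ~(s -> (r -> p))):
            ~(s -> (r -> p)): α-rule — add s, ~(r -> p).
            ~(r -> p): α-rule — add r, ~p.
            × closes — contains both r and ~r.
8 branches closed, 12 open.
Each open branch fixes some atoms; the unmentioned ones are free. Counting distinct full assignments: branch {p=true, q=false, r=true, s=false} (none free) contributes 1 new; branch {p=true, q=false, r=true} (s) contributes 1 new; branch {p=true, q=false, s=false} (r) contributes 1 new; branch {p=true, q=false, r=false, s=false} (none free) contributes 0 new; branch {p=true, q=false, s=false} (r) contributes 0 new; branch {q=false, r=false, s=false} (p) contributes 1 new; branch {q=false, r=false, s=false} (p) contributes 0 new; branch {p=true, q=false, r=false, s=false} (none free) contributes 0 new; branch {p=false, q=true, r=true, s=false} (none free) contributes 1 new; branch {p=false, q=false, r=true, s=true} (none free) contributes 1 new; branch {q=true, r=false, s=true} (p) contributes 2 new; branch {p=true, q=true, r=false, s=true} (none free) contributes 0 new. Total: 8.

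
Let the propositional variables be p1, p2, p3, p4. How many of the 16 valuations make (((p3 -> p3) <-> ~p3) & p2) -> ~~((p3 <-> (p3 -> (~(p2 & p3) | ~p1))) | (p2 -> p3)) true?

Initial set: {((((p3 -> p3) <-> ~p3) & p2) -> ~~((p3 <-> (p3 -> (~(p2 & p3) | ~p1))) | (p2 -> p3)))}.
((((p3 -> p3) <-> ~p3) & p2) -> ~~((p3 <-> (p3 -> (~(p2 & p3) | ~p1))) | (p2 -> p3))): β-rule — branch into ~(((p3 -> p3) <-> ~p3) & p2)  //  ~~((p3 <-> (p3 -> (~(p2 & p3) | ~p1))) | (p2 -> p3)).
  branch 1 (add ~(((p3 -> p3) <-> ~p3) & p2)):
    ~(((p3 -> p3) <-> ~p3) & p2): β-rule — branch into ~((p3 -> p3) <-> ~p3)  //  ~p2.
      branch 1.1 (add ~((p3 -> p3) <-> ~p3)):
        ~((p3 -> p3) <-> ~p3): β-rule — branch into (p3 -> p3), ~~p3  //  ~(p3 -> p3), ~p3.
          branch 1.1.1 (add (p3 -> p3), ~~p3):
            (p3 -> p3): β-rule — branch into ~p3  //  p3.
              branch 1.1.1.1 (add ~p3):
                × closes — contains both p3 and ~p3.
              branch 1.1.1.2 (add p3):
                ○ open, literals {p3=1}.
          branch 1.1.2 (add ~(p3 -> p3), ~p3):
            ~(p3 -> p3): α-rule — add p3, ~p3.
            × closes — contains both p3 and ~p3.
      branch 1.2 (add ~p2):
        ○ open, literals {p2=0}.
  branch 2 (add ~~((p3 <-> (p3 -> (~(p2 & p3) | ~p1))) | (p2 -> p3))):
    ~~((p3 <-> (p3 -> (~(p2 & p3) | ~p1))) | (p2 -> p3)): drop double negation, giving ((p3 <-> (p3 -> (~(p2 & p3) | ~p1))) | (p2 -> p3)).
    ((p3 <-> (p3 -> (~(p2 & p3) | ~p1))) | (p2 -> p3)): β-rule — branch into (p3 <-> (p3 -> (~(p2 & p3) | ~p1)))  //  (p2 -> p3).
      branch 2.1 (add (p3 <-> (p3 -> (~(p2 & p3) | ~p1)))):
        (p3 <-> (p3 -> (~(p2 & p3) | ~p1))): β-rule — branch into p3, (p3 -> (~(p2 & p3) | ~p1))  //  ~p3, ~(p3 -> (~(p2 & p3) | ~p1)).
          branch 2.1.1 (add p3, (p3 -> (~(p2 & p3) | ~p1))):
            (p3 -> (~(p2 & p3) | ~p1)): β-rule — branch into ~p3  //  (~(p2 & p3) | ~p1).
              branch 2.1.1.1 (add ~p3):
                × closes — contains both p3 and ~p3.
              branch 2.1.1.2 (add (~(p2 & p3) | ~p1)):
                (~(p2 & p3) | ~p1): β-rule — branch into ~(p2 & p3)  //  ~p1.
                  branch 2.1.1.2.1 (add ~(p2 & p3)):
                    ~(p2 & p3): β-rule — branch into ~p2  //  ~p3.
                      branch 2.1.1.2.1.1 (add ~p2):
                        ○ open, literals {p2=0, p3=1}.
                      branch 2.1.1.2.1.2 (add ~p3):
                        × closes — contains both p3 and ~p3.
                  branch 2.1.1.2.2 (add ~p1):
                    ○ open, literals {p1=0, p3=1}.
          branch 2.1.2 (add ~p3, ~(p3 -> (~(p2 & p3) | ~p1))):
            ~(p3 -> (~(p2 & p3) | ~p1)): α-rule — add p3, ~(~(p2 & p3) | ~p1).
            × closes — contains both p3 and ~p3.
      branch 2.2 (add (p2 -> p3)):
        (p2 -> p3): β-rule — branch into ~p2  //  p3.
          branch 2.2.1 (add ~p2):
            ○ open, literals {p2=0}.
          branch 2.2.2 (add p3):
            ○ open, literals {p3=1}.
5 branches closed, 6 open.
Each open branch fixes some atoms; the unmentioned ones are free. Counting distinct full assignments: branch {p3=1} (p1, p2, p4) contributes 8 new; branch {p2=0} (p1, p3, p4) contributes 4 new; branch {p2=0, p3=1} (p1, p4) contributes 0 new; branch {p1=0, p3=1} (p2, p4) contributes 0 new; branch {p2=0} (p1, p3, p4) contributes 0 new; branch {p3=1} (p1, p2, p4) contributes 0 new. Total: 12.

12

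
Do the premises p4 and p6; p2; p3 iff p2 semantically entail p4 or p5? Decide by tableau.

Yes

Initial set: {(p4 and p6); p2; (p3 iff p2); not (p4 or p5)}.
(p4 and p6): α-rule — add p4, p6.
not (p4 or p5): α-rule — add not p4, not p5.
× closes — contains both p4 and not p4.
All 1 branch closes.
Every branch closed, so the premises entail the conclusion.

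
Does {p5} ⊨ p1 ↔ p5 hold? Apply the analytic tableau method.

No

Initial set: {p5; ¬(p1 ↔ p5)}.
¬(p1 ↔ p5): β-rule — branch into p1, ¬p5  //  ¬p1, p5.
  branch 1 (add p1, ¬p5):
    × closes — contains both p5 and ¬p5.
  branch 2 (add ¬p1, p5):
    ○ open, literals {p1=false, p5=true}.
1 branch closed, 1 open.
An open branch gives a countermodel: p1=false, p5=true (unmentioned atoms arbitrary); the premises hold there but the conclusion fails.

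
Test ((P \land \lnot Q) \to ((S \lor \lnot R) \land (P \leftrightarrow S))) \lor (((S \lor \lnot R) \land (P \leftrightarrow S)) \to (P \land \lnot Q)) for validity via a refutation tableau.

Valid

Assume the negation and expand:
Initial set: {F (((P \land \lnot Q) \to ((S \lor \lnot R) \land (P \leftrightarrow S))) \lor (((S \lor \lnot R) \land (P \leftrightarrow S)) \to (P \land \lnot Q)))}.
F (((P \land \lnot Q) \to ((S \lor \lnot R) \land (P \leftrightarrow S))) \lor (((S \lor \lnot R) \land (P \leftrightarrow S)) \to (P \land \lnot Q))): α-rule — add F ((P \land \lnot Q) \to ((S \lor \lnot R) \land (P \leftrightarrow S))), F (((S \lor \lnot R) \land (P \leftrightarrow S)) \to (P \land \lnot Q)).
F ((P \land \lnot Q) \to ((S \lor \lnot R) \land (P \leftrightarrow S))): α-rule — add T (P \land \lnot Q), F ((S \lor \lnot R) \land (P \leftrightarrow S)).
F (((S \lor \lnot R) \land (P \leftrightarrow S)) \to (P \land \lnot Q)): α-rule — add T ((S \lor \lnot R) \land (P \leftrightarrow S)), F (P \land \lnot Q).
T (P \land \lnot Q): α-rule — add T P, T \lnot Q.
T ((S \lor \lnot R) \land (P \leftrightarrow S)): α-rule — add T (S \lor \lnot R), T (P \leftrightarrow S).
F ((S \lor \lnot R) \land (P \leftrightarrow S)): β-rule — branch into F (S \lor \lnot R)  //  F (P \leftrightarrow S).
  branch 1 (add F (S \lor \lnot R)):
    F (S \lor \lnot R): α-rule — add F S, F \lnot R.
    F (P \land \lnot Q): β-rule — branch into F P  //  F \lnot Q.
      branch 1.1 (add F P):
        × closes — contains both P and \lnot P.
      branch 1.2 (add F \lnot Q):
        × closes — contains both Q and \lnot Q.
  branch 2 (add F (P \leftrightarrow S)):
    F (P \land \lnot Q): β-rule — branch into F P  //  F \lnot Q.
      branch 2.1 (add F P):
        × closes — contains both P and \lnot P.
      branch 2.2 (add F \lnot Q):
        × closes — contains both Q and \lnot Q.
All 4 branches close.
Every branch closed, so the negation is unsatisfiable and the formula is valid.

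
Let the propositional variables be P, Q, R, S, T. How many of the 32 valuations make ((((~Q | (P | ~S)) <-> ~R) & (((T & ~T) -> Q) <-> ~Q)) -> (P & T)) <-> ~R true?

Initial set: {(((((~Q | (P | ~S)) <-> ~R) & (((T & ~T) -> Q) <-> ~Q)) -> (P & T)) <-> ~R)}.
(((((~Q | (P | ~S)) <-> ~R) & (((T & ~T) -> Q) <-> ~Q)) -> (P & T)) <-> ~R): β-rule — branch into ((((~Q | (P | ~S)) <-> ~R) & (((T & ~T) -> Q) <-> ~Q)) -> (P & T)), ~R  //  ~((((~Q | (P | ~S)) <-> ~R) & (((T & ~T) -> Q) <-> ~Q)) -> (P & T)), ~~R.
  branch 1 (add ((((~Q | (P | ~S)) <-> ~R) & (((T & ~T) -> Q) <-> ~Q)) -> (P & T)), ~R):
    ((((~Q | (P | ~S)) <-> ~R) & (((T & ~T) -> Q) <-> ~Q)) -> (P & T)): β-rule — branch into ~(((~Q | (P | ~S)) <-> ~R) & (((T & ~T) -> Q) <-> ~Q))  //  (P & T).
      branch 1.1 (add ~(((~Q | (P | ~S)) <-> ~R) & (((T & ~T) -> Q) <-> ~Q))):
        ~(((~Q | (P | ~S)) <-> ~R) & (((T & ~T) -> Q) <-> ~Q)): β-rule — branch into ~((~Q | (P | ~S)) <-> ~R)  //  ~(((T & ~T) -> Q) <-> ~Q).
          branch 1.1.1 (add ~((~Q | (P | ~S)) <-> ~R)):
            ~((~Q | (P | ~S)) <-> ~R): β-rule — branch into (~Q | (P | ~S)), ~~R  //  ~(~Q | (P | ~S)), ~R.
              branch 1.1.1.1 (add (~Q | (P | ~S)), ~~R):
                × closes — contains both R and ~R.
              branch 1.1.1.2 (add ~(~Q | (P | ~S)), ~R):
                ~(~Q | (P | ~S)): α-rule — add ~~Q, ~(P | ~S).
                ~(P | ~S): α-rule — add ~P, ~~S.
                ○ open, literals {P=0, Q=1, R=0, S=1}.
          branch 1.1.2 (add ~(((T & ~T) -> Q) <-> ~Q)):
            ~(((T & ~T) -> Q) <-> ~Q): β-rule — branch into ((T & ~T) -> Q), ~~Q  //  ~((T & ~T) -> Q), ~Q.
              branch 1.1.2.1 (add ((T & ~T) -> Q), ~~Q):
                ((T & ~T) -> Q): β-rule — branch into ~(T & ~T)  //  Q.
                  branch 1.1.2.1.1 (add ~(T & ~T)):
                    ~(T & ~T): β-rule — branch into ~T  //  ~~T.
                      branch 1.1.2.1.1.1 (add ~T):
                        ○ open, literals {Q=1, R=0, T=0}.
                      branch 1.1.2.1.1.2 (add ~~T):
                        ○ open, literals {Q=1, R=0, T=1}.
                  branch 1.1.2.1.2 (add Q):
                    ○ open, literals {Q=1, R=0}.
              branch 1.1.2.2 (add ~((T & ~T) -> Q), ~Q):
                ~((T & ~T) -> Q): α-rule — add (T & ~T), ~Q.
                (T & ~T): α-rule — add T, ~T.
                × closes — contains both T and ~T.
      branch 1.2 (add (P & T)):
        (P & T): α-rule — add P, T.
        ○ open, literals {P=1, R=0, T=1}.
  branch 2 (add ~((((~Q | (P | ~S)) <-> ~R) & (((T & ~T) -> Q) <-> ~Q)) -> (P & T)), ~~R):
    ~((((~Q | (P | ~S)) <-> ~R) & (((T & ~T) -> Q) <-> ~Q)) -> (P & T)): α-rule — add (((~Q | (P | ~S)) <-> ~R) & (((T & ~T) -> Q) <-> ~Q)), ~(P & T).
    (((~Q | (P | ~S)) <-> ~R) & (((T & ~T) -> Q) <-> ~Q)): α-rule — add ((~Q | (P | ~S)) <-> ~R), (((T & ~T) -> Q) <-> ~Q).
    ~(P & T): β-rule — branch into ~P  //  ~T.
      branch 2.1 (add ~P):
        ((~Q | (P | ~S)) <-> ~R): β-rule — branch into (~Q | (P | ~S)), ~R  //  ~(~Q | (P | ~S)), ~~R.
          branch 2.1.1 (add (~Q | (P | ~S)), ~R):
            × closes — contains both R and ~R.
          branch 2.1.2 (add ~(~Q | (P | ~S)), ~~R):
            ~(~Q | (P | ~S)): α-rule — add ~~Q, ~(P | ~S).
            ~(P | ~S): α-rule — add ~P, ~~S.
            (((T & ~T) -> Q) <-> ~Q): β-rule — branch into ((T & ~T) -> Q), ~Q  //  ~((T & ~T) -> Q), ~~Q.
              branch 2.1.2.1 (add ((T & ~T) -> Q), ~Q):
                × closes — contains both Q and ~Q.
              branch 2.1.2.2 (add ~((T & ~T) -> Q), ~~Q):
                ~((T & ~T) -> Q): α-rule — add (T & ~T), ~Q.
                × closes — contains both Q and ~Q.
      branch 2.2 (add ~T):
        ((~Q | (P | ~S)) <-> ~R): β-rule — branch into (~Q | (P | ~S)), ~R  //  ~(~Q | (P | ~S)), ~~R.
          branch 2.2.1 (add (~Q | (P | ~S)), ~R):
            × closes — contains both R and ~R.
          branch 2.2.2 (add ~(~Q | (P | ~S)), ~~R):
            ~(~Q | (P | ~S)): α-rule — add ~~Q, ~(P | ~S).
            ~(P | ~S): α-rule — add ~P, ~~S.
            (((T & ~T) -> Q) <-> ~Q): β-rule — branch into ((T & ~T) -> Q), ~Q  //  ~((T & ~T) -> Q), ~~Q.
              branch 2.2.2.1 (add ((T & ~T) -> Q), ~Q):
                × closes — contains both Q and ~Q.
              branch 2.2.2.2 (add ~((T & ~T) -> Q), ~~Q):
                ~((T & ~T) -> Q): α-rule — add (T & ~T), ~Q.
                × closes — contains both Q and ~Q.
8 branches closed, 5 open.
Each open branch fixes some atoms; the unmentioned ones are free. Counting distinct full assignments: branch {P=0, Q=1, R=0, S=1} (T) contributes 2 new; branch {Q=1, R=0, T=0} (P, S) contributes 3 new; branch {Q=1, R=0, T=1} (P, S) contributes 3 new; branch {Q=1, R=0} (P, S, T) contributes 0 new; branch {P=1, R=0, T=1} (Q, S) contributes 2 new. Total: 10.

10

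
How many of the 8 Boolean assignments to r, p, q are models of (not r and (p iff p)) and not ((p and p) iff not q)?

2

Initial set: {((not r and (p iff p)) and not ((p and p) iff not q))}.
((not r and (p iff p)) and not ((p and p) iff not q)): α-rule — add (not r and (p iff p)), not ((p and p) iff not q).
(not r and (p iff p)): α-rule — add not r, (p iff p).
not ((p and p) iff not q): β-rule — branch into (p and p), not not q  //  not (p and p), not q.
  branch 1 (add (p and p), not not q):
    (p and p): α-rule — add p, p.
    (p iff p): β-rule — branch into p, p  //  not p, not p.
      branch 1.1 (add p, p):
        ○ open, literals {p=1, q=1, r=0}.
      branch 1.2 (add not p, not p):
        × closes — contains both p and not p.
  branch 2 (add not (p and p), not q):
    (p iff p): β-rule — branch into p, p  //  not p, not p.
      branch 2.1 (add p, p):
        not (p and p): β-rule — branch into not p  //  not p.
          branch 2.1.1 (add not p):
            × closes — contains both p and not p.
          branch 2.1.2 (add not p):
            × closes — contains both p and not p.
      branch 2.2 (add not p, not p):
        not (p and p): β-rule — branch into not p  //  not p.
          branch 2.2.1 (add not p):
            ○ open, literals {p=0, q=0, r=0}.
          branch 2.2.2 (add not p):
            ○ open, literals {p=0, q=0, r=0}.
3 branches closed, 3 open.
Each open branch fixes some atoms; the unmentioned ones are free. Counting distinct full assignments: branch {p=1, q=1, r=0} (none free) contributes 1 new; branch {p=0, q=0, r=0} (none free) contributes 1 new; branch {p=0, q=0, r=0} (none free) contributes 0 new. Total: 2.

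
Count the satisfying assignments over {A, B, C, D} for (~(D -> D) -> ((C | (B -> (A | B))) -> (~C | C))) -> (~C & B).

Initial set: {((~(D -> D) -> ((C | (B -> (A | B))) -> (~C | C))) -> (~C & B))}.
((~(D -> D) -> ((C | (B -> (A | B))) -> (~C | C))) -> (~C & B)): β-rule — branch into ~(~(D -> D) -> ((C | (B -> (A | B))) -> (~C | C)))  //  (~C & B).
  branch 1 (add ~(~(D -> D) -> ((C | (B -> (A | B))) -> (~C | C)))):
    ~(~(D -> D) -> ((C | (B -> (A | B))) -> (~C | C))): α-rule — add ~(D -> D), ~((C | (B -> (A | B))) -> (~C | C)).
    ~(D -> D): α-rule — add D, ~D.
    × closes — contains both D and ~D.
  branch 2 (add (~C & B)):
    (~C & B): α-rule — add ~C, B.
    ○ open, literals {B=1, C=0}.
1 branch closed, 1 open.
Each open branch fixes some atoms; the unmentioned ones are free. Counting distinct full assignments: branch {B=1, C=0} (A, D) contributes 4 new. Total: 4.

4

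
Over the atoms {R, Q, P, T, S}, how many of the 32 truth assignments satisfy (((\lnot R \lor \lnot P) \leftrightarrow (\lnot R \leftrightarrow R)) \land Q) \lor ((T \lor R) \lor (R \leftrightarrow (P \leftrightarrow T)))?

Initial set: {((((\lnot R \lor \lnot P) \leftrightarrow (\lnot R \leftrightarrow R)) \land Q) \lor ((T \lor R) \lor (R \leftrightarrow (P \leftrightarrow T))))}.
((((\lnot R \lor \lnot P) \leftrightarrow (\lnot R \leftrightarrow R)) \land Q) \lor ((T \lor R) \lor (R \leftrightarrow (P \leftrightarrow T)))): β-rule — branch into (((\lnot R \lor \lnot P) \leftrightarrow (\lnot R \leftrightarrow R)) \land Q)  //  ((T \lor R) \lor (R \leftrightarrow (P \leftrightarrow T))).
  branch 1 (add (((\lnot R \lor \lnot P) \leftrightarrow (\lnot R \leftrightarrow R)) \land Q)):
    (((\lnot R \lor \lnot P) \leftrightarrow (\lnot R \leftrightarrow R)) \land Q): α-rule — add ((\lnot R \lor \lnot P) \leftrightarrow (\lnot R \leftrightarrow R)), Q.
    ((\lnot R \lor \lnot P) \leftrightarrow (\lnot R \leftrightarrow R)): β-rule — branch into (\lnot R \lor \lnot P), (\lnot R \leftrightarrow R)  //  \lnot (\lnot R \lor \lnot P), \lnot (\lnot R \leftrightarrow R).
      branch 1.1 (add (\lnot R \lor \lnot P), (\lnot R \leftrightarrow R)):
        (\lnot R \lor \lnot P): β-rule — branch into \lnot R  //  \lnot P.
          branch 1.1.1 (add \lnot R):
            (\lnot R \leftrightarrow R): β-rule — branch into \lnot R, R  //  \lnot \lnot R, \lnot R.
              branch 1.1.1.1 (add \lnot R, R):
                × closes — contains both R and \lnot R.
              branch 1.1.1.2 (add \lnot \lnot R, \lnot R):
                × closes — contains both R and \lnot R.
          branch 1.1.2 (add \lnot P):
            (\lnot R \leftrightarrow R): β-rule — branch into \lnot R, R  //  \lnot \lnot R, \lnot R.
              branch 1.1.2.1 (add \lnot R, R):
                × closes — contains both R and \lnot R.
              branch 1.1.2.2 (add \lnot \lnot R, \lnot R):
                × closes — contains both R and \lnot R.
      branch 1.2 (add \lnot (\lnot R \lor \lnot P), \lnot (\lnot R \leftrightarrow R)):
        \lnot (\lnot R \lor \lnot P): α-rule — add \lnot \lnot R, \lnot \lnot P.
        \lnot (\lnot R \leftrightarrow R): β-rule — branch into \lnot R, \lnot R  //  \lnot \lnot R, R.
          branch 1.2.1 (add \lnot R, \lnot R):
            × closes — contains both R and \lnot R.
          branch 1.2.2 (add \lnot \lnot R, R):
            ○ open, literals {P=1, Q=1, R=1}.
  branch 2 (add ((T \lor R) \lor (R \leftrightarrow (P \leftrightarrow T)))):
    ((T \lor R) \lor (R \leftrightarrow (P \leftrightarrow T))): β-rule — branch into (T \lor R)  //  (R \leftrightarrow (P \leftrightarrow T)).
      branch 2.1 (add (T \lor R)):
        (T \lor R): β-rule — branch into T  //  R.
          branch 2.1.1 (add T):
            ○ open, literals {T=1}.
          branch 2.1.2 (add R):
            ○ open, literals {R=1}.
      branch 2.2 (add (R \leftrightarrow (P \leftrightarrow T))):
        (R \leftrightarrow (P \leftrightarrow T)): β-rule — branch into R, (P \leftrightarrow T)  //  \lnot R, \lnot (P \leftrightarrow T).
          branch 2.2.1 (add R, (P \leftrightarrow T)):
            (P \leftrightarrow T): β-rule — branch into P, T  //  \lnot P, \lnot T.
              branch 2.2.1.1 (add P, T):
                ○ open, literals {P=1, R=1, T=1}.
              branch 2.2.1.2 (add \lnot P, \lnot T):
                ○ open, literals {P=0, R=1, T=0}.
          branch 2.2.2 (add \lnot R, \lnot (P \leftrightarrow T)):
            \lnot (P \leftrightarrow T): β-rule — branch into P, \lnot T  //  \lnot P, T.
              branch 2.2.2.1 (add P, \lnot T):
                ○ open, literals {P=1, R=0, T=0}.
              branch 2.2.2.2 (add \lnot P, T):
                ○ open, literals {P=0, R=0, T=1}.
5 branches closed, 7 open.
Each open branch fixes some atoms; the unmentioned ones are free. Counting distinct full assignments: branch {P=1, Q=1, R=1} (T, S) contributes 4 new; branch {T=1} (R, Q, P, S) contributes 14 new; branch {R=1} (Q, P, T, S) contributes 6 new; branch {P=1, R=1, T=1} (Q, S) contributes 0 new; branch {P=0, R=1, T=0} (Q, S) contributes 0 new; branch {P=1, R=0, T=0} (Q, S) contributes 4 new; branch {P=0, R=0, T=1} (Q, S) contributes 0 new. Total: 28.

28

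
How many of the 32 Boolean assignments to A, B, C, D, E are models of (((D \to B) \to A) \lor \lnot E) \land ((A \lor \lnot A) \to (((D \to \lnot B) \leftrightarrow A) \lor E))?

Initial set: {T ((((D \to B) \to A) \lor \lnot E) \land ((A \lor \lnot A) \to (((D \to \lnot B) \leftrightarrow A) \lor E)))}.
T ((((D \to B) \to A) \lor \lnot E) \land ((A \lor \lnot A) \to (((D \to \lnot B) \leftrightarrow A) \lor E))): α-rule — add T (((D \to B) \to A) \lor \lnot E), T ((A \lor \lnot A) \to (((D \to \lnot B) \leftrightarrow A) \lor E)).
T (((D \to B) \to A) \lor \lnot E): β-rule — branch into T ((D \to B) \to A)  //  T \lnot E.
  branch 1 (add T ((D \to B) \to A)):
    T ((A \lor \lnot A) \to (((D \to \lnot B) \leftrightarrow A) \lor E)): β-rule — branch into F (A \lor \lnot A)  //  T (((D \to \lnot B) \leftrightarrow A) \lor E).
      branch 1.1 (add F (A \lor \lnot A)):
        F (A \lor \lnot A): α-rule — add F A, F \lnot A.
        × closes — contains both A and \lnot A.
      branch 1.2 (add T (((D \to \lnot B) \leftrightarrow A) \lor E)):
        T ((D \to B) \to A): β-rule — branch into F (D \to B)  //  T A.
          branch 1.2.1 (add F (D \to B)):
            F (D \to B): α-rule — add T D, F B.
            T (((D \to \lnot B) \leftrightarrow A) \lor E): β-rule — branch into T ((D \to \lnot B) \leftrightarrow A)  //  T E.
              branch 1.2.1.1 (add T ((D \to \lnot B) \leftrightarrow A)):
                T ((D \to \lnot B) \leftrightarrow A): β-rule — branch into T (D \to \lnot B), T A  //  F (D \to \lnot B), F A.
                  branch 1.2.1.1.1 (add T (D \to \lnot B), T A):
                    T (D \to \lnot B): β-rule — branch into F D  //  T \lnot B.
                      branch 1.2.1.1.1.1 (add F D):
                        × closes — contains both D and \lnot D.
                      branch 1.2.1.1.1.2 (add T \lnot B):
                        ○ open, literals {A=true, B=false, D=true}.
                  branch 1.2.1.1.2 (add F (D \to \lnot B), F A):
                    F (D \to \lnot B): α-rule — add T D, F \lnot B.
                    × closes — contains both B and \lnot B.
              branch 1.2.1.2 (add T E):
                ○ open, literals {B=false, D=true, E=true}.
          branch 1.2.2 (add T A):
            T (((D \to \lnot B) \leftrightarrow A) \lor E): β-rule — branch into T ((D \to \lnot B) \leftrightarrow A)  //  T E.
              branch 1.2.2.1 (add T ((D \to \lnot B) \leftrightarrow A)):
                T ((D \to \lnot B) \leftrightarrow A): β-rule — branch into T (D \to \lnot B), T A  //  F (D \to \lnot B), F A.
                  branch 1.2.2.1.1 (add T (D \to \lnot B), T A):
                    T (D \to \lnot B): β-rule — branch into F D  //  T \lnot B.
                      branch 1.2.2.1.1.1 (add F D):
                        ○ open, literals {A=true, D=false}.
                      branch 1.2.2.1.1.2 (add T \lnot B):
                        ○ open, literals {A=true, B=false}.
                  branch 1.2.2.1.2 (add F (D \to \lnot B), F A):
                    × closes — contains both A and \lnot A.
              branch 1.2.2.2 (add T E):
                ○ open, literals {A=true, E=true}.
  branch 2 (add T \lnot E):
    T ((A \lor \lnot A) \to (((D \to \lnot B) \leftrightarrow A) \lor E)): β-rule — branch into F (A \lor \lnot A)  //  T (((D \to \lnot B) \leftrightarrow A) \lor E).
      branch 2.1 (add F (A \lor \lnot A)):
        F (A \lor \lnot A): α-rule — add F A, F \lnot A.
        × closes — contains both A and \lnot A.
      branch 2.2 (add T (((D \to \lnot B) \leftrightarrow A) \lor E)):
        T (((D \to \lnot B) \leftrightarrow A) \lor E): β-rule — branch into T ((D \to \lnot B) \leftrightarrow A)  //  T E.
          branch 2.2.1 (add T ((D \to \lnot B) \leftrightarrow A)):
            T ((D \to \lnot B) \leftrightarrow A): β-rule — branch into T (D \to \lnot B), T A  //  F (D \to \lnot B), F A.
              branch 2.2.1.1 (add T (D \to \lnot B), T A):
                T (D \to \lnot B): β-rule — branch into F D  //  T \lnot B.
                  branch 2.2.1.1.1 (add F D):
                    ○ open, literals {A=true, D=false, E=false}.
                  branch 2.2.1.1.2 (add T \lnot B):
                    ○ open, literals {A=true, B=false, E=false}.
              branch 2.2.1.2 (add F (D \to \lnot B), F A):
                F (D \to \lnot B): α-rule — add T D, F \lnot B.
                ○ open, literals {A=false, B=true, D=true, E=false}.
          branch 2.2.2 (add T E):
            × closes — contains both E and \lnot E.
6 branches closed, 8 open.
Each open branch fixes some atoms; the unmentioned ones are free. Counting distinct full assignments: branch {A=true, B=false, D=true} (C, E) contributes 4 new; branch {B=false, D=true, E=true} (A, C) contributes 2 new; branch {A=true, D=false} (B, C, E) contributes 8 new; branch {A=true, B=false} (C, D, E) contributes 0 new; branch {A=true, E=true} (B, C, D) contributes 2 new; branch {A=true, D=false, E=false} (B, C) contributes 0 new; branch {A=true, B=false, E=false} (C, D) contributes 0 new; branch {A=false, B=true, D=true, E=false} (C) contributes 2 new. Total: 18.

18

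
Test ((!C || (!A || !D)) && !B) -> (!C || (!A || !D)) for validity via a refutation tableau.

Valid

Assume the negation and expand:
Initial set: {!(((!C || (!A || !D)) && !B) -> (!C || (!A || !D)))}.
!(((!C || (!A || !D)) && !B) -> (!C || (!A || !D))): α-rule — add ((!C || (!A || !D)) && !B), !(!C || (!A || !D)).
((!C || (!A || !D)) && !B): α-rule — add (!C || (!A || !D)), !B.
!(!C || (!A || !D)): α-rule — add !!C, !(!A || !D).
!(!A || !D): α-rule — add !!A, !!D.
(!C || (!A || !D)): β-rule — branch into !C  //  (!A || !D).
  branch 1 (add !C):
    × closes — contains both C and !C.
  branch 2 (add (!A || !D)):
    (!A || !D): β-rule — branch into !A  //  !D.
      branch 2.1 (add !A):
        × closes — contains both A and !A.
      branch 2.2 (add !D):
        × closes — contains both D and !D.
All 3 branches close.
Every branch closed, so the negation is unsatisfiable and the formula is valid.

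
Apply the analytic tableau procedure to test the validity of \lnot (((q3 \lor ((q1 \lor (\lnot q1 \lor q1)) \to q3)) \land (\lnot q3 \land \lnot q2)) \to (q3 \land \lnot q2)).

Not valid

Assume the negation and expand:
Initial set: {\lnot \lnot (((q3 \lor ((q1 \lor (\lnot q1 \lor q1)) \to q3)) \land (\lnot q3 \land \lnot q2)) \to (q3 \land \lnot q2))}.
\lnot \lnot (((q3 \lor ((q1 \lor (\lnot q1 \lor q1)) \to q3)) \land (\lnot q3 \land \lnot q2)) \to (q3 \land \lnot q2)): β-rule — branch into \lnot ((q3 \lor ((q1 \lor (\lnot q1 \lor q1)) \to q3)) \land (\lnot q3 \land \lnot q2))  //  (q3 \land \lnot q2).
  branch 1 (add \lnot ((q3 \lor ((q1 \lor (\lnot q1 \lor q1)) \to q3)) \land (\lnot q3 \land \lnot q2))):
    \lnot ((q3 \lor ((q1 \lor (\lnot q1 \lor q1)) \to q3)) \land (\lnot q3 \land \lnot q2)): β-rule — branch into \lnot (q3 \lor ((q1 \lor (\lnot q1 \lor q1)) \to q3))  //  \lnot (\lnot q3 \land \lnot q2).
      branch 1.1 (add \lnot (q3 \lor ((q1 \lor (\lnot q1 \lor q1)) \to q3))):
        \lnot (q3 \lor ((q1 \lor (\lnot q1 \lor q1)) \to q3)): α-rule — add \lnot q3, \lnot ((q1 \lor (\lnot q1 \lor q1)) \to q3).
        \lnot ((q1 \lor (\lnot q1 \lor q1)) \to q3): α-rule — add (q1 \lor (\lnot q1 \lor q1)), \lnot q3.
        (q1 \lor (\lnot q1 \lor q1)): β-rule — branch into q1  //  (\lnot q1 \lor q1).
          branch 1.1.1 (add q1):
            ○ open, literals {q1=true, q3=false}.
          branch 1.1.2 (add (\lnot q1 \lor q1)):
            (\lnot q1 \lor q1): β-rule — branch into \lnot q1  //  q1.
              branch 1.1.2.1 (add \lnot q1):
                ○ open, literals {q1=false, q3=false}.
              branch 1.1.2.2 (add q1):
                ○ open, literals {q1=true, q3=false}.
      branch 1.2 (add \lnot (\lnot q3 \land \lnot q2)):
        \lnot (\lnot q3 \land \lnot q2): β-rule — branch into \lnot \lnot q3  //  \lnot \lnot q2.
          branch 1.2.1 (add \lnot \lnot q3):
            ○ open, literals {q3=true}.
          branch 1.2.2 (add \lnot \lnot q2):
            ○ open, literals {q2=true}.
  branch 2 (add (q3 \land \lnot q2)):
    (q3 \land \lnot q2): α-rule — add q3, \lnot q2.
    ○ open, literals {q2=false, q3=true}.
0 branches closed, 6 open.
An open branch gives a countermodel: q1=true, q3=false (unmentioned atoms arbitrary); under it the original formula is false.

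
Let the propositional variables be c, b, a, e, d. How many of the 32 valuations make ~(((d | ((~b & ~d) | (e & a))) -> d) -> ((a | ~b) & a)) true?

Initial set: {~(((d | ((~b & ~d) | (e & a))) -> d) -> ((a | ~b) & a))}.
~(((d | ((~b & ~d) | (e & a))) -> d) -> ((a | ~b) & a)): α-rule — add ((d | ((~b & ~d) | (e & a))) -> d), ~((a | ~b) & a).
((d | ((~b & ~d) | (e & a))) -> d): β-rule — branch into ~(d | ((~b & ~d) | (e & a)))  //  d.
  branch 1 (add ~(d | ((~b & ~d) | (e & a)))):
    ~(d | ((~b & ~d) | (e & a))): α-rule — add ~d, ~((~b & ~d) | (e & a)).
    ~((~b & ~d) | (e & a)): α-rule — add ~(~b & ~d), ~(e & a).
    ~((a | ~b) & a): β-rule — branch into ~(a | ~b)  //  ~a.
      branch 1.1 (add ~(a | ~b)):
        ~(a | ~b): α-rule — add ~a, ~~b.
        ~(~b & ~d): β-rule — branch into ~~b  //  ~~d.
          branch 1.1.1 (add ~~b):
            ~(e & a): β-rule — branch into ~e  //  ~a.
              branch 1.1.1.1 (add ~e):
                ○ open, literals {a=0, b=1, d=0, e=0}.
              branch 1.1.1.2 (add ~a):
                ○ open, literals {a=0, b=1, d=0}.
          branch 1.1.2 (add ~~d):
            × closes — contains both d and ~d.
      branch 1.2 (add ~a):
        ~(~b & ~d): β-rule — branch into ~~b  //  ~~d.
          branch 1.2.1 (add ~~b):
            ~(e & a): β-rule — branch into ~e  //  ~a.
              branch 1.2.1.1 (add ~e):
                ○ open, literals {a=0, b=1, d=0, e=0}.
              branch 1.2.1.2 (add ~a):
                ○ open, literals {a=0, b=1, d=0}.
          branch 1.2.2 (add ~~d):
            × closes — contains both d and ~d.
  branch 2 (add d):
    ~((a | ~b) & a): β-rule — branch into ~(a | ~b)  //  ~a.
      branch 2.1 (add ~(a | ~b)):
        ~(a | ~b): α-rule — add ~a, ~~b.
        ○ open, literals {a=0, b=1, d=1}.
      branch 2.2 (add ~a):
        ○ open, literals {a=0, d=1}.
2 branches closed, 6 open.
Each open branch fixes some atoms; the unmentioned ones are free. Counting distinct full assignments: branch {a=0, b=1, d=0, e=0} (c) contributes 2 new; branch {a=0, b=1, d=0} (c, e) contributes 2 new; branch {a=0, b=1, d=0, e=0} (c) contributes 0 new; branch {a=0, b=1, d=0} (c, e) contributes 0 new; branch {a=0, b=1, d=1} (c, e) contributes 4 new; branch {a=0, d=1} (c, b, e) contributes 4 new. Total: 12.

12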